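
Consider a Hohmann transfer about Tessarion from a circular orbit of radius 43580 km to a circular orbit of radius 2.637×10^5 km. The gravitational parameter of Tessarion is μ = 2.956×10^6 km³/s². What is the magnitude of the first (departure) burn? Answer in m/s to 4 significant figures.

Δv₁ = 2554 m/s

Transfer-ellipse semi-major axis a_t = (r₁ + r₂)/2 = (43580 + 2.637×10^5)/2 = 1.5364×10^5 km.
Circular speed at r = 43580 km: v_c = √(μ/r) = 8.236 km/s.
Transfer-orbit speed at the same r (vis-viva, a = a_t): v_t = √[μ(2/r − 1/a_t)] = 10.79 km/s.
Δv₁ = |v_t − v_c| = |10.79 − 8.236| = 2.554 km/s.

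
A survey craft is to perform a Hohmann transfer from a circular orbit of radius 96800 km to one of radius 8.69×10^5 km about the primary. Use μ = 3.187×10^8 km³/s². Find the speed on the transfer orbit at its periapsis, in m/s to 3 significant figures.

v = 77000 m/s

The Hohmann ellipse has a_t = (r₁ + r₂)/2 = 4.829×10^5 km.
At periapsis, r = 96800 km.
Applying v² = μ(2/r − 1/a_t): v = 76.97 km/s.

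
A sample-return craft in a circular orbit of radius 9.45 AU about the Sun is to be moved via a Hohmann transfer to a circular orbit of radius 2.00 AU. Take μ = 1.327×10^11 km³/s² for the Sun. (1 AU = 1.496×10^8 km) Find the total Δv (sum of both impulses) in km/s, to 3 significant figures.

Δv = 9.96 km/s

In km: r₁ = 9.45 × 1.496×10^8 = 1.41372×10^9 km; r₂ = 2.00 × 1.496×10^8 = 2.992×10^8 km.
Transfer-ellipse semi-major axis a_t = (r₁ + r₂)/2 = (1.41372×10^9 + 2.992×10^8)/2 = 8.5646×10^8 km.
At r₁ the circular-orbit speed is v₁ = √(μ/r₁) = 9.688 km/s.
On the transfer ellipse at r₁, v² = μ(2/r − 1/a) gives v_a = √[μ(2/r₁ − 1/a_t)] = 5.726 km/s.
First burn Δv₁ = |v_a − v₁| = 3.962 km/s.
Circular speed at r₂: v₂ = √(μ/r₂) = 21.060 km/s.
Transfer-orbit speed at r₂: v_p = √[μ(2/r₂ − 1/a_t)] = 27.057 km/s.
Second burn Δv₂ = |v₂ − v_p| = 5.997 km/s.
Total Δv = Δv₁ + Δv₂ = 9.959 km/s.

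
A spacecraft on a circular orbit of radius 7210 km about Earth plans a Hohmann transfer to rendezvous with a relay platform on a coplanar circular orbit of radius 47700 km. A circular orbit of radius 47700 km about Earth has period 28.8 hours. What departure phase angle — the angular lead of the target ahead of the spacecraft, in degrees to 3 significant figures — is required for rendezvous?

From Kepler's third law T² = 4π²r³/μ at r = 47700 km, T = 28.8 hours = 28.8 × 3600 s = 1.0368×10^5 s: μ = 4π²r³/T² = 3.98589×10^5 km³/s².
Transfer-ellipse semi-major axis a_t = (r₁ + r₂)/2 = (7210 + 47700)/2 = 27455 km.
Transfer time t = π√(a_t³/μ) = 22637 s.
The target's mean motion on its circular orbit is ω₂ = √(μ/r₂³) = 6.0602×10^-5 rad/s.
Angle swept by the target during transfer: ω₂·t = 1.3718 rad = 78.60°.
The spacecraft traverses 180° on the transfer ellipse, so the target must lead by 180° − 78.60° = 101°.

φ = 101°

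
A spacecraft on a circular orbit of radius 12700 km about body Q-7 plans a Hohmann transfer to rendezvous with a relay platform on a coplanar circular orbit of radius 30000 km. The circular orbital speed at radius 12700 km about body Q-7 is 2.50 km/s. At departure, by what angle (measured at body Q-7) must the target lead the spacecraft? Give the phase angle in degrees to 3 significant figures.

φ = 71.9°

From the circular-orbit relation v² = μ/r at r = 12700 km: μ = v²r = (2.50)² × 12700 = 79375.0 km³/s².
Semi-major axis of the transfer orbit: a_t = (12700 + 30000)/2 = 21350 km.
The half-period of the transfer ellipse is t = π√(a_t³/μ) = 34790 s.
The target's mean motion on its circular orbit is ω₂ = √(μ/r₂³) = 5.422×10^-5 rad/s.
Angle swept by the target during transfer: ω₂·t = 1.886 rad = 108.1°.
The spacecraft traverses 180° on the transfer ellipse, so the target must lead by 180° − 108.1° = 71.9°.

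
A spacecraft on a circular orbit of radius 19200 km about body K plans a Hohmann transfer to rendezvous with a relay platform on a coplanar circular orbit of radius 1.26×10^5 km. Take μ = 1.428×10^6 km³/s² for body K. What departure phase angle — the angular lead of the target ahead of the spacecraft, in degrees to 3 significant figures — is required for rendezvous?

Semi-major axis of the transfer orbit: a_t = (19200 + 1.260×10^5)/2 = 72600 km.
Transfer time t = π√(a_t³/μ) = 51426.9 s.
Target angular speed ω₂ = √(μ/r₂³) = 2.67183×10^-5 rad/s.
Angle swept by the target during transfer: ω₂·t = 1.37404 rad = 78.73°.
Arrival is 180° from departure on the ellipse, so φ = 180° − 78.73° = 101°.

φ = 101°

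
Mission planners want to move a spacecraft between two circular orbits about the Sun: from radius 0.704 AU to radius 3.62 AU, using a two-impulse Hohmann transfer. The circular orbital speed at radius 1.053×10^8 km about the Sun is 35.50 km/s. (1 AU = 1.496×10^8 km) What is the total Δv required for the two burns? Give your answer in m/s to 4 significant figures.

From the circular-orbit relation v² = μ/r at r = 1.053×10^8 km: μ = v²r = (35.50)² × 1.053×10^8 = 1.32704×10^11 km³/s².
In km: r₁ = 0.704 × 1.496×10^8 = 1.053184×10^8 km; r₂ = 3.62 × 1.496×10^8 = 5.41552×10^8 km.
Transfer-ellipse semi-major axis a_t = (r₁ + r₂)/2 = (1.053184×10^8 + 5.41552×10^8)/2 = 3.234352×10^8 km.
Circular speed at r₁: v₁ = √(μ/r₁) = √(1.32704×10^11/1.053184×10^8) = 35.4969 km/s.
Transfer-orbit speed at r₁ (vis-viva equation): v_p = √[μ(2/r₁ − 1/a_t)] = 45.9322 km/s.
First burn Δv₁ = |v_p − v₁| = 10.44 km/s.
At r₂, v₂ = √(μ/r₂) = 15.654 km/s.
Transfer-orbit speed at r₂: v_a = √[μ(2/r₂ − 1/a_t)] = 8.9327 km/s.
Second burn Δv₂ = |v₂ − v_a| = 6.721 km/s.
Total Δv = Δv₁ + Δv₂ = 17.16 km/s.

Δv = 17160 m/s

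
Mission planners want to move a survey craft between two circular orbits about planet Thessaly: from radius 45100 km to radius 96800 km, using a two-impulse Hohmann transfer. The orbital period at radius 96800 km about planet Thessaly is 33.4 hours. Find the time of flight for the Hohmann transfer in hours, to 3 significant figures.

From Kepler's third law T² = 4π²r³/μ at r = 96800 km, T = 33.4 hours = 33.4 × 3600 s = 1.2024×10^5 s: μ = 4π²r³/T² = 2.47678×10^6 km³/s².
Semi-major axis of the transfer orbit: a_t = (45100 + 96800)/2 = 70950 km.
Half the transfer-orbit period gives t = π√(a_t³/μ) = 37730 s.
Converting: 37730 s ÷ 3600 s/hour = 10.5 hours.

t = 10.5 hours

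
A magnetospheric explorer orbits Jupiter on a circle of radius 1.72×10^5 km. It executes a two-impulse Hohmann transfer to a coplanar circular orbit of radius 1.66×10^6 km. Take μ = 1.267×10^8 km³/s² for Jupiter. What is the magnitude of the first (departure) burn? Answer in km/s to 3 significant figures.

Transfer-ellipse semi-major axis a_t = (r₁ + r₂)/2 = (1.720×10^5 + 1.660×10^6)/2 = 9.160×10^5 km.
On the circular orbit at r = 1.720×10^5 km, v_c = √(μ/r) = 27.141 km/s.
Transfer-orbit speed at the same r (vis-viva, a = a_t): v_t = √[μ(2/r − 1/a_t)] = 36.537 km/s.
Δv₁ = |v_t − v_c| = |36.537 − 27.141| = 9.396 km/s.

Δv₁ = 9.40 km/s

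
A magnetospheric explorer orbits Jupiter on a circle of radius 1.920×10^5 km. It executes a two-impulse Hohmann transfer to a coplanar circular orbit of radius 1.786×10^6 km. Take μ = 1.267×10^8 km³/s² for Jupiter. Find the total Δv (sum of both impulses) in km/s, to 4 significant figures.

Δv = 13.54 km/s

Semi-major axis of the transfer orbit: a_t = (1.920×10^5 + 1.786×10^6)/2 = 9.890×10^5 km.
Circular speed at r₁: v₁ = √(μ/r₁) = √(1.267×10^8/1.920×10^5) = 25.6884 km/s.
On the transfer ellipse at r₁, vis-viva equation gives v_p = √[μ(2/r₁ − 1/a_t)] = 34.5208 km/s.
First burn Δv₁ = |v_p − v₁| = 8.832 km/s.
Circular speed at r₂: v₂ = √(μ/r₂) = 8.423 km/s.
Transfer-orbit speed at r₂: v_a = √[μ(2/r₂ − 1/a_t)] = 3.711 km/s.
Second burn Δv₂ = |v₂ − v_a| = 4.712 km/s.
Total Δv = Δv₁ + Δv₂ = 13.54 km/s.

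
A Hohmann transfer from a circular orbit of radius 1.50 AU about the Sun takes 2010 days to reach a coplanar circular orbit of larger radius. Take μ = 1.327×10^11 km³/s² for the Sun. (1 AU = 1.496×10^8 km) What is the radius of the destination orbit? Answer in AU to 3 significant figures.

r₂ = 8.40 AU

In km: r₁ = 1.50 × 1.496×10^8 = 2.244×10^8 km.
Transfer time t = 2010 days = 1.73664×10^8 s, and t = π√(a_t³/μ).
So a_t = (μ t²/π²)^(1/3) = (1.327×10^11 × (1.73664×10^8)² / π²)^(1/3) = 7.4017×10^8 km.
Since a_t = (r₁ + r₂)/2, r₂ = 2a_t − r₁ = 2×7.4017×10^8 − 2.244×10^8 = 1.25594×10^9 km.
In AU: r₂ = 1.25594×10^9 / 1.496×10^8 = 8.40 AU.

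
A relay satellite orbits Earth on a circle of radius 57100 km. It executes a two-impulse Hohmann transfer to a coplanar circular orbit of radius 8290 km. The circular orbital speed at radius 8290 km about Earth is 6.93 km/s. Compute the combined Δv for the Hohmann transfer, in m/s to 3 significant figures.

Δv = 3540 m/s

From the circular-orbit relation v² = μ/r at r = 8290 km: μ = v²r = (6.93)² × 8290 = 3.98126×10^5 km³/s².
Transfer-ellipse semi-major axis a_t = (r₁ + r₂)/2 = (57100 + 8290)/2 = 32695 km.
At r₁ the circular-orbit speed is v₁ = √(μ/r₁) = 2.641 km/s.
On the transfer ellipse at r₁, vis-viva gives v_a = √[μ(2/r₁ − 1/a_t)] = 1.330 km/s.
First burn Δv₁ = |v_a − v₁| = 1.311 km/s.
Circular speed at r₂: v₂ = √(μ/r₂) = 6.930 km/s.
Transfer-orbit speed at r₂: v_p = √[μ(2/r₂ − 1/a_t)] = 9.158 km/s.
Second burn Δv₂ = |v₂ − v_p| = 2.228 km/s.
Total Δv = Δv₁ + Δv₂ = 3.539 km/s.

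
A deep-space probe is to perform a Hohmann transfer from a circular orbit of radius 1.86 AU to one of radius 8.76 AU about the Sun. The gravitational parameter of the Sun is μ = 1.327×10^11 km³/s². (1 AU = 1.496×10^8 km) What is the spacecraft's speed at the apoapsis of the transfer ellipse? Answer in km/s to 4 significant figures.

In km: r₁ = 1.86 × 1.496×10^8 = 2.78256×10^8 km; r₂ = 8.76 × 1.496×10^8 = 1.310496×10^9 km.
Semi-major axis of the transfer orbit: a_t = (2.78256×10^8 + 1.310496×10^9)/2 = 7.94376×10^8 km.
At apoapsis, r = 1.310496×10^9 km.
From the vis-viva equation, v = √[μ(2/r − 1/a_t)] = 5.956 km/s.

v = 5.956 km/s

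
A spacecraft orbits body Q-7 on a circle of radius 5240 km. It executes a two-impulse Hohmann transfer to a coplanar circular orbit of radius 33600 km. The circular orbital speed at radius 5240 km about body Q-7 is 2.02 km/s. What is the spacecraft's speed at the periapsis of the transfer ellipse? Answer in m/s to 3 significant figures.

v = 2660 m/s

From the circular-orbit relation v² = μ/r at r = 5240 km: μ = v²r = (2.02)² × 5240 = 21381.3 km³/s².
The Hohmann ellipse has a_t = (r₁ + r₂)/2 = 19420 km.
At periapsis, r = 5240 km.
Vis-viva: v = √[μ(2/r − 1/a_t)] = √[21381.3 × (2/5240 − 1/19420)] = 2.657 km/s.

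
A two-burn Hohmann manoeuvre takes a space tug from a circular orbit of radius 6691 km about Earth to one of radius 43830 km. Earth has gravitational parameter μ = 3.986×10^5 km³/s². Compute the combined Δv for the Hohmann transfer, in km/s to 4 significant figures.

Δv = 3.912 km/s

Transfer-ellipse semi-major axis a_t = (r₁ + r₂)/2 = (6691 + 43830)/2 = 25260.5 km.
Circular speed at r₁: v₁ = √(μ/r₁) = √(3.986×10^5/6691) = 7.71833 km/s.
On the transfer ellipse at r₁, vis-viva equation gives v_p = √[μ(2/r₁ − 1/a_t)] = 10.1669 km/s.
First burn Δv₁ = |v_p − v₁| = 2.4486 km/s.
Circular speed at r₂: v₂ = √(μ/r₂) = 3.0157 km/s.
Transfer-orbit speed at r₂: v_a = √[μ(2/r₂ − 1/a_t)] = 1.5521 km/s.
Second burn Δv₂ = |v₂ − v_a| = 1.4636 km/s.
Δv = Δv₁ + Δv₂ = 2.4486 + 1.4636 = 3.912 km/s.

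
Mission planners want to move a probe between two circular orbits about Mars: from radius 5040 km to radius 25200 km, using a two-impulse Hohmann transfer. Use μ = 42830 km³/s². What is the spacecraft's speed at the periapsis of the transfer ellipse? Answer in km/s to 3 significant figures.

Semi-major axis of the transfer orbit: a_t = (5040 + 25200)/2 = 15120 km.
At periapsis, r = 5040 km.
From the vis-viva equation, v = √[μ(2/r − 1/a_t)] = 3.763 km/s.

v = 3.76 km/s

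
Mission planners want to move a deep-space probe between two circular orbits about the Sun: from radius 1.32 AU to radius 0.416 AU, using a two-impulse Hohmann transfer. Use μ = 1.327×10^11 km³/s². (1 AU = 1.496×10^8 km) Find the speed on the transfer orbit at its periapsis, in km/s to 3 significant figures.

In km: r₁ = 1.32 × 1.496×10^8 = 1.97472×10^8 km; r₂ = 0.416 × 1.496×10^8 = 6.22336×10^7 km.
The Hohmann ellipse has a_t = (r₁ + r₂)/2 = 1.298528×10^8 km.
The periapsis of the transfer ellipse is at r = 6.22336×10^7 km.
From the vis-viva equation, v = √[μ(2/r − 1/a_t)] = 56.94 km/s.

v = 56.9 km/s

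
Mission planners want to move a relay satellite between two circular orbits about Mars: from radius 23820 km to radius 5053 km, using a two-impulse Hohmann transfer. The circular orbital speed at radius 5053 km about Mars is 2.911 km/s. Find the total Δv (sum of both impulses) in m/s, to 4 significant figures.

From the circular-orbit relation v² = μ/r at r = 5053 km: μ = v²r = (2.911)² × 5053 = 42818.7 km³/s².
Semi-major axis of the transfer orbit: a_t = (23820 + 5053)/2 = 14436.5 km.
At r₁ the circular-orbit speed is v₁ = √(μ/r₁) = 1.3407 km/s.
Transfer-orbit speed at r₁ (vis-viva): v_a = √[μ(2/r₁ − 1/a_t)] = 0.79321 km/s.
First burn Δv₁ = |v_a − v₁| = 0.5475 km/s.
Circular speed at r₂: v₂ = √(μ/r₂) = 2.9110 km/s.
Transfer-orbit speed at r₂: v_p = √[μ(2/r₂ − 1/a_t)] = 3.7392 km/s.
Second burn Δv₂ = |v₂ − v_p| = 0.8282 km/s.
Δv = Δv₁ + Δv₂ = 0.5475 + 0.8282 = 1.376 km/s.

Δv = 1376 m/s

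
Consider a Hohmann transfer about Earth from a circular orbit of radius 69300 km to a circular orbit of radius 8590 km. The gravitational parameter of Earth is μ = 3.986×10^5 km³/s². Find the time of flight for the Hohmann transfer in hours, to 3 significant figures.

t = 10.6 hours

Transfer-ellipse semi-major axis a_t = (r₁ + r₂)/2 = (69300 + 8590)/2 = 38945 km.
Half the transfer-orbit period gives t = π√(a_t³/μ) = 38240 s.
Converting: 38240 s ÷ 3600 s/hour = 10.6 hours.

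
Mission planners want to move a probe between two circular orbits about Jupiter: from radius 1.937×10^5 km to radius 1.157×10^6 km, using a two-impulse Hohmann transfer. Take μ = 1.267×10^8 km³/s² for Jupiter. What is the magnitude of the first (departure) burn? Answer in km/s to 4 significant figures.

Δv₁ = 7.900 km/s

Semi-major axis of the transfer orbit: a_t = (1.937×10^5 + 1.157×10^6)/2 = 6.7535×10^5 km.
Circular speed at r = 1.937×10^5 km: v_c = √(μ/r) = 25.58 km/s.
Transfer-orbit speed at the same r (vis-viva, a = a_t): v_t = √[μ(2/r − 1/a_t)] = 33.48 km/s.
Δv₁ = |v_t − v_c| = |33.48 − 25.58| = 7.900 km/s.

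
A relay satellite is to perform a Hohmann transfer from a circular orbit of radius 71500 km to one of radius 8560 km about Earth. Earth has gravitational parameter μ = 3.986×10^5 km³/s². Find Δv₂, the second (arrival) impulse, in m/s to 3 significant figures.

Transfer-ellipse semi-major axis a_t = (r₁ + r₂)/2 = (71500 + 8560)/2 = 40030 km.
On the circular orbit at r = 8560 km, v_c = √(μ/r) = 6.824 km/s.
Transfer-orbit speed at the same r (vis-viva, a = a_t): v_t = √[μ(2/r − 1/a_t)] = 9.120 km/s.
Δv₂ = |v_t − v_c| = |9.120 − 6.824| = 2.296 km/s.

Δv₂ = 2300 m/s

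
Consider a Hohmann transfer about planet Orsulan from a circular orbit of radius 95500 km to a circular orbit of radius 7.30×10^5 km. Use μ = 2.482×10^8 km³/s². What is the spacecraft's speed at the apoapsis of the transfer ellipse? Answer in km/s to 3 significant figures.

Transfer-ellipse semi-major axis a_t = (r₁ + r₂)/2 = (95500 + 7.300×10^5)/2 = 4.1275×10^5 km.
At apoapsis, r = 7.300×10^5 km.
Vis-viva: v = √[μ(2/r − 1/a_t)] = √[2.482×10^8 × (2/7.300×10^5 − 1/4.1275×10^5)] = 8.869 km/s.

v = 8.87 km/s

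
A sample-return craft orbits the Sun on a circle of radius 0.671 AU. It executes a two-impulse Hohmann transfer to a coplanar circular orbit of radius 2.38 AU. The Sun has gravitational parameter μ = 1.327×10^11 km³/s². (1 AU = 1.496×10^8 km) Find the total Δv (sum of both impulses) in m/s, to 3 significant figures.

Δv = 15600 m/s

In km: r₁ = 0.671 × 1.496×10^8 = 1.003816×10^8 km; r₂ = 2.38 × 1.496×10^8 = 3.56048×10^8 km.
Semi-major axis of the transfer orbit: a_t = (1.003816×10^8 + 3.56048×10^8)/2 = 2.282148×10^8 km.
Circular speed at r₁: v₁ = √(μ/r₁) = √(1.327×10^11/1.003816×10^8) = 36.359 km/s.
Transfer-orbit speed at r₁ (v² = μ(2/r − 1/a)): v_p = √[μ(2/r₁ − 1/a_t)] = 45.414 km/s.
First burn Δv₁ = |v_p − v₁| = 9.055 km/s.
At r₂, v₂ = √(μ/r₂) = 19.306 km/s.
Transfer-orbit speed at r₂: v_a = √[μ(2/r₂ − 1/a_t)] = 12.804 km/s.
Second burn Δv₂ = |v₂ − v_a| = 6.502 km/s.
Δv = Δv₁ + Δv₂ = 9.055 + 6.502 = 15.56 km/s.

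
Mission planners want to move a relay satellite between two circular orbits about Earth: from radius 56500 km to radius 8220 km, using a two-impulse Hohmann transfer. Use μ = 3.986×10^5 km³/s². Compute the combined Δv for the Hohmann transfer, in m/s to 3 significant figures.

Δv = 3560 m/s

The Hohmann ellipse has a_t = (r₁ + r₂)/2 = 32360 km.
Circular speed at r₁: v₁ = √(μ/r₁) = √(3.986×10^5/56500) = 2.656 km/s.
Transfer-orbit speed at r₁ (v² = μ(2/r − 1/a)): v_a = √[μ(2/r₁ − 1/a_t)] = 1.339 km/s.
First burn Δv₁ = |v_a − v₁| = 1.317 km/s.
At r₂, v₂ = √(μ/r₂) = 6.9636 km/s.
Transfer-orbit speed at r₂: v_p = √[μ(2/r₂ − 1/a_t)] = 9.2014 km/s.
Second burn Δv₂ = |v₂ − v_p| = 2.238 km/s.
Total Δv = Δv₁ + Δv₂ = 3.555 km/s.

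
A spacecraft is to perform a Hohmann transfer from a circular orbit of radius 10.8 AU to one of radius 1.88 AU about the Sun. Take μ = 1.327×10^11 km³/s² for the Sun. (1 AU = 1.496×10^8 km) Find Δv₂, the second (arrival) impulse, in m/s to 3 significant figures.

Δv₂ = 6630 m/s

In km: r₁ = 10.8 × 1.496×10^8 = 1.61568×10^9 km; r₂ = 1.88 × 1.496×10^8 = 2.81248×10^8 km.
Semi-major axis of the transfer orbit: a_t = (1.61568×10^9 + 2.81248×10^8)/2 = 9.48464×10^8 km.
Circular speed at r = 2.81248×10^8 km: v_c = √(μ/r) = 21.7215 km/s.
Vis-viva on the transfer ellipse at r = 2.81248×10^8 km gives v_t = √[μ(2/r − 1/a_t)] = 28.3503 km/s.
Δv₂ = |v_t − v_c| = |28.3503 − 21.7215| = 6.629 km/s.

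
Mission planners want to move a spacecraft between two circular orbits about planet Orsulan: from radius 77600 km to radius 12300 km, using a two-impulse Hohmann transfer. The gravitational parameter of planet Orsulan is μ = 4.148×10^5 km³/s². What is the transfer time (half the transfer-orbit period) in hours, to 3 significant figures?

Semi-major axis of the transfer orbit: a_t = (77600 + 12300)/2 = 44950 km.
Half the transfer-orbit period gives t = π√(a_t³/μ) = 46490 s.
Converting: 46490 s ÷ 3600 s/hour = 12.9 hours.

t = 12.9 hours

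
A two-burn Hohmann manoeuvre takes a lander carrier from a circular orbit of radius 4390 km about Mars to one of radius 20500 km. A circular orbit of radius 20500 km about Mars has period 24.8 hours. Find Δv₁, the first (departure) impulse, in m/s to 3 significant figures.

From Kepler's third law T² = 4π²r³/μ at r = 20500 km, T = 24.8 hours = 24.8 × 3600 s = 89280 s: μ = 4π²r³/T² = 42669.0 km³/s².
Transfer-ellipse semi-major axis a_t = (r₁ + r₂)/2 = (4390 + 20500)/2 = 12445 km.
Circular speed at r = 4390 km: v_c = √(μ/r) = 3.1176 km/s.
Transfer-orbit speed at the same r (vis-viva, a = a_t): v_t = √[μ(2/r − 1/a_t)] = 4.0013 km/s.
Δv₁ = |v_t − v_c| = |4.0013 − 3.1176| = 0.8837 km/s.

Δv₁ = 884 m/s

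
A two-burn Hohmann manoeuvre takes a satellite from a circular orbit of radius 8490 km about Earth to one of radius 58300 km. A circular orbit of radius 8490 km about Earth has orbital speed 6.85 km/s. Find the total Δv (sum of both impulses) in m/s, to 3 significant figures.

From the circular-orbit relation v² = μ/r at r = 8490 km: μ = v²r = (6.85)² × 8490 = 3.98372×10^5 km³/s².
The Hohmann ellipse has a_t = (r₁ + r₂)/2 = 33395 km.
Circular speed at r₁: v₁ = √(μ/r₁) = √(3.98372×10^5/8490) = 6.850 km/s.
On the transfer ellipse at r₁, vis-viva equation gives v_p = √[μ(2/r₁ − 1/a_t)] = 9.051 km/s.
First burn Δv₁ = |v_p − v₁| = 2.201 km/s.
Circular speed at r₂: v₂ = √(μ/r₂) = 2.614 km/s.
Transfer-orbit speed at r₂: v_a = √[μ(2/r₂ − 1/a_t)] = 1.318 km/s.
Second burn Δv₂ = |v₂ − v_a| = 1.296 km/s.
Total Δv = Δv₁ + Δv₂ = 3.497 km/s.

Δv = 3500 m/s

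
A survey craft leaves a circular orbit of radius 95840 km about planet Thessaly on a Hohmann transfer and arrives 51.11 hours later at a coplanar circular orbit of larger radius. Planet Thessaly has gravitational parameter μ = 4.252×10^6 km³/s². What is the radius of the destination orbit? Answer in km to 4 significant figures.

Transfer time t = 51.11 hours = 1.83996×10^5 s, and t = π√(a_t³/μ).
So a_t = (μ t²/π²)^(1/3) = (4.252×10^6 × (1.83996×10^5)² / π²)^(1/3) = 2.4433×10^5 km.
Since a_t = (r₁ + r₂)/2, r₂ = 2a_t − r₁ = 2×2.4433×10^5 − 95840 = 3.9282×10^5 km.

r₂ = 3.928×10^5 km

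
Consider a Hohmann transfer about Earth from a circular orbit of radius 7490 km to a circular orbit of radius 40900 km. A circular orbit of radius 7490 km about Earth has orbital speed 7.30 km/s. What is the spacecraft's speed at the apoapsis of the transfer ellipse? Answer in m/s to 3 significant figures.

v = 1740 m/s

From the circular-orbit relation v² = μ/r at r = 7490 km: μ = v²r = (7.30)² × 7490 = 3.99142×10^5 km³/s².
Transfer-ellipse semi-major axis a_t = (r₁ + r₂)/2 = (7490 + 40900)/2 = 24195 km.
The apoapsis of the transfer ellipse is at r = 40900 km.
From the vis-viva equation, v = √[μ(2/r − 1/a_t)] = 1.738 km/s.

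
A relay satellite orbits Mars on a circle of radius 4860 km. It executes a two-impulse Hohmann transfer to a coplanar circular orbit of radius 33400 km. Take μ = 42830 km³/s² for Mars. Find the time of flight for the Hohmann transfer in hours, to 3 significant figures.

t = 11.2 hours

Semi-major axis of the transfer orbit: a_t = (4860 + 33400)/2 = 19130 km.
By Kepler's third law the transfer-orbit period is T = 2π√(a_t³/μ), so t = T/2 = 40170 s.
Converting: 40170 s ÷ 3600 s/hour = 11.2 hours.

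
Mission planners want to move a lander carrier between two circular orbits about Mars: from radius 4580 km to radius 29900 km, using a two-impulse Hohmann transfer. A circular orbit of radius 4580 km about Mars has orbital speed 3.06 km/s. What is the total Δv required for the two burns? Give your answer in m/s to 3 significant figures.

From the circular-orbit relation v² = μ/r at r = 4580 km: μ = v²r = (3.06)² × 4580 = 42885.3 km³/s².
Semi-major axis of the transfer orbit: a_t = (4580 + 29900)/2 = 17240 km.
Circular speed at r₁: v₁ = √(μ/r₁) = √(42885.3/4580) = 3.0600 km/s.
On the transfer ellipse at r₁, vis-viva equation gives v_p = √[μ(2/r₁ − 1/a_t)] = 4.0298 km/s.
First burn Δv₁ = |v_p − v₁| = 0.9698 km/s.
At r₂, v₂ = √(μ/r₂) = 1.1976 km/s.
Transfer-orbit speed at r₂: v_a = √[μ(2/r₂ − 1/a_t)] = 0.61728 km/s.
Second burn Δv₂ = |v₂ − v_a| = 0.5803 km/s.
Total Δv = Δv₁ + Δv₂ = 1.550 km/s.

Δv = 1550 m/s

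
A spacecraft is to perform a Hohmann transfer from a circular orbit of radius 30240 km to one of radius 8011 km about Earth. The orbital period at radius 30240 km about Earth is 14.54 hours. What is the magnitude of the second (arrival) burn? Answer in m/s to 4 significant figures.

From Kepler's third law T² = 4π²r³/μ at r = 30240 km, T = 14.54 hours = 14.54 × 3600 s = 52344 s: μ = 4π²r³/T² = 3.98448×10^5 km³/s².
Transfer-ellipse semi-major axis a_t = (r₁ + r₂)/2 = (30240 + 8011)/2 = 19125.5 km.
On the circular orbit at r = 8011 km, v_c = √(μ/r) = 7.052 km/s.
Transfer-orbit speed at the same r (vis-viva, a = a_t): v_t = √[μ(2/r − 1/a_t)] = 8.868 km/s.
Δv₂ = |v_t − v_c| = |8.868 − 7.052| = 1.816 km/s.

Δv₂ = 1816 m/s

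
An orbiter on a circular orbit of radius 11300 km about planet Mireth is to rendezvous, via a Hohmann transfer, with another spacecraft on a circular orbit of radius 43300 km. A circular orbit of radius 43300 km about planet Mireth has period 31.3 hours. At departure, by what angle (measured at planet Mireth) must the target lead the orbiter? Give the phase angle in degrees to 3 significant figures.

From Kepler's third law T² = 4π²r³/μ at r = 43300 km, T = 31.3 hours = 31.3 × 3600 s = 1.1268×10^5 s: μ = 4π²r³/T² = 2.52423×10^5 km³/s².
Transfer-ellipse semi-major axis a_t = (r₁ + r₂)/2 = (11300 + 43300)/2 = 27300 km.
Transfer time t = π√(a_t³/μ) = 28205.2 s.
Target angular speed ω₂ = √(μ/r₂³) = 5.57613×10^-5 rad/s.
Angle swept by the target during transfer: ω₂·t = 1.5728 rad = 90.11°.
Arrival is 180° from departure on the ellipse, so φ = 180° − 90.11° = 89.9°.

φ = 89.9°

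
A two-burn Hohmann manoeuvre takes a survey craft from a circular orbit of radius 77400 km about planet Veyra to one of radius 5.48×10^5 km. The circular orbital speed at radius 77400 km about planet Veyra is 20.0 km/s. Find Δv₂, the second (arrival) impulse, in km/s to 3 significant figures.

Δv₂ = 3.78 km/s

From the circular-orbit relation v² = μ/r at r = 77400 km: μ = v²r = (20.0)² × 77400 = 3.09600×10^7 km³/s².
Semi-major axis of the transfer orbit: a_t = (77400 + 5.480×10^5)/2 = 3.127×10^5 km.
On the circular orbit at r = 5.480×10^5 km, v_c = √(μ/r) = 7.5164 km/s.
Vis-viva on the transfer ellipse at r = 5.480×10^5 km gives v_t = √[μ(2/r − 1/a_t)] = 3.7395 km/s.
Δv₂ = |v_t − v_c| = |3.7395 − 7.5164| = 3.777 km/s.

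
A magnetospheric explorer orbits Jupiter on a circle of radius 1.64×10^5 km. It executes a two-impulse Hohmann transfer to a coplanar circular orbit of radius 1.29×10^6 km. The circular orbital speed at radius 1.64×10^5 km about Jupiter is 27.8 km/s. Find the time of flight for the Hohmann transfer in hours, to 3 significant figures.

From the circular-orbit relation v² = μ/r at r = 1.64×10^5 km: μ = v²r = (27.8)² × 1.64×10^5 = 1.26746×10^8 km³/s².
Semi-major axis of the transfer orbit: a_t = (1.640×10^5 + 1.290×10^6)/2 = 7.270×10^5 km.
Half the transfer-orbit period gives t = π√(a_t³/μ) = 1.72976×10^5 s.
Converting: 1.72976×10^5 s ÷ 3600 s/hour = 48.0 hours.

t = 48.0 hours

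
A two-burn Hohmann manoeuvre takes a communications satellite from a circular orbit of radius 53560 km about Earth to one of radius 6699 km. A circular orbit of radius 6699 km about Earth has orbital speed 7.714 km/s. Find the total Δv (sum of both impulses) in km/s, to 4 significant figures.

Δv = 4.013 km/s

From the circular-orbit relation v² = μ/r at r = 6699 km: μ = v²r = (7.714)² × 6699 = 3.98629×10^5 km³/s².
Semi-major axis of the transfer orbit: a_t = (53560 + 6699)/2 = 30129.5 km.
At r₁ the circular-orbit speed is v₁ = √(μ/r₁) = 2.728 km/s.
Transfer-orbit speed at r₁ (vis-viva equation): v_a = √[μ(2/r₁ − 1/a_t)] = 1.286 km/s.
First burn Δv₁ = |v_a − v₁| = 1.442 km/s.
At r₂, v₂ = √(μ/r₂) = 7.7140 km/s.
Transfer-orbit speed at r₂: v_p = √[μ(2/r₂ − 1/a_t)] = 10.285 km/s.
Second burn Δv₂ = |v₂ − v_p| = 2.571 km/s.
Δv = Δv₁ + Δv₂ = 1.442 + 2.571 = 4.013 km/s.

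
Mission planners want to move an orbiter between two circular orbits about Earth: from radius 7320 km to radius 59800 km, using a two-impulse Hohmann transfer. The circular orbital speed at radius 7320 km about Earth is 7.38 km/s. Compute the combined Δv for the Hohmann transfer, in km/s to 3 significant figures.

Δv = 3.85 km/s

From the circular-orbit relation v² = μ/r at r = 7320 km: μ = v²r = (7.38)² × 7320 = 3.98679×10^5 km³/s².
Transfer-ellipse semi-major axis a_t = (r₁ + r₂)/2 = (7320 + 59800)/2 = 33560 km.
At r₁ the circular-orbit speed is v₁ = √(μ/r₁) = 7.38000 km/s.
Transfer-orbit speed at r₁ (v² = μ(2/r − 1/a)): v_p = √[μ(2/r₁ − 1/a_t)] = 9.85136 km/s.
First burn Δv₁ = |v_p − v₁| = 2.47136 km/s.
Circular speed at r₂: v₂ = √(μ/r₂) = 2.58203 km/s.
Transfer-orbit speed at r₂: v_a = √[μ(2/r₂ − 1/a_t)] = 1.20588 km/s.
Second burn Δv₂ = |v₂ − v_a| = 1.37615 km/s.
Total Δv = Δv₁ + Δv₂ = 3.848 km/s.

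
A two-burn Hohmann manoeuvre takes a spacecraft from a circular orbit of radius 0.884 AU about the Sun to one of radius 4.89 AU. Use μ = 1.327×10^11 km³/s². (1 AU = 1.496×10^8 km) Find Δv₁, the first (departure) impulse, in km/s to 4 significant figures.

In km: r₁ = 0.884 × 1.496×10^8 = 1.322464×10^8 km; r₂ = 4.89 × 1.496×10^8 = 7.31544×10^8 km.
Semi-major axis of the transfer orbit: a_t = (1.322464×10^8 + 7.31544×10^8)/2 = 4.318952×10^8 km.
On the circular orbit at r = 1.322464×10^8 km, v_c = √(μ/r) = 31.677 km/s.
Vis-viva on the transfer ellipse at r = 1.322464×10^8 km gives v_t = √[μ(2/r − 1/a_t)] = 41.226 km/s.
Δv₁ = |v_t − v_c| = |41.226 − 31.677| = 9.549 km/s.

Δv₁ = 9.549 km/s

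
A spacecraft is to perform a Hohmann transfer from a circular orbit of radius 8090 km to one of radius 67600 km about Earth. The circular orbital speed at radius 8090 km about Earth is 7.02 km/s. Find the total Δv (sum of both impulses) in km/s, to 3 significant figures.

From the circular-orbit relation v² = μ/r at r = 8090 km: μ = v²r = (7.02)² × 8090 = 3.98678×10^5 km³/s².
Transfer-ellipse semi-major axis a_t = (r₁ + r₂)/2 = (8090 + 67600)/2 = 37845 km.
Circular speed at r₁: v₁ = √(μ/r₁) = √(3.98678×10^5/8090) = 7.020 km/s.
Transfer-orbit speed at r₁ (vis-viva equation): v_p = √[μ(2/r₁ − 1/a_t)] = 9.382 km/s.
First burn Δv₁ = |v_p − v₁| = 2.362 km/s.
At r₂, v₂ = √(μ/r₂) = 2.4285 km/s.
Transfer-orbit speed at r₂: v_a = √[μ(2/r₂ − 1/a_t)] = 1.1228 km/s.
Second burn Δv₂ = |v₂ − v_a| = 1.306 km/s.
Total Δv = Δv₁ + Δv₂ = 3.668 km/s.

Δv = 3.67 km/s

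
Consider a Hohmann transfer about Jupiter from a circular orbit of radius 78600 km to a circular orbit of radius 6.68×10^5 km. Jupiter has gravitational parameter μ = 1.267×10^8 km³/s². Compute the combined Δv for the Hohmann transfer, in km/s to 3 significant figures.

The Hohmann ellipse has a_t = (r₁ + r₂)/2 = 3.733×10^5 km.
At r₁ the circular-orbit speed is v₁ = √(μ/r₁) = 40.15 km/s.
On the transfer ellipse at r₁, v² = μ(2/r − 1/a) gives v_p = √[μ(2/r₁ − 1/a_t)] = 53.71 km/s.
First burn Δv₁ = |v_p − v₁| = 13.56 km/s.
At r₂, v₂ = √(μ/r₂) = 13.7721 km/s.
Transfer-orbit speed at r₂: v_a = √[μ(2/r₂ − 1/a_t)] = 6.31949 km/s.
Second burn Δv₂ = |v₂ − v_a| = 7.453 km/s.
Δv = Δv₁ + Δv₂ = 13.56 + 7.453 = 21.01 km/s.

Δv = 21.0 km/s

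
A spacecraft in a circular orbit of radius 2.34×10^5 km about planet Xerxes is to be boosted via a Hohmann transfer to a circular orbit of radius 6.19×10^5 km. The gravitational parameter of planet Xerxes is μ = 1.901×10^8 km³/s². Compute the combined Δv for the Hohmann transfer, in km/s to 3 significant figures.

Semi-major axis of the transfer orbit: a_t = (2.340×10^5 + 6.190×10^5)/2 = 4.265×10^5 km.
At r₁ the circular-orbit speed is v₁ = √(μ/r₁) = 28.503 km/s.
Transfer-orbit speed at r₁ (vis-viva): v_p = √[μ(2/r₁ − 1/a_t)] = 34.338 km/s.
First burn Δv₁ = |v_p − v₁| = 5.835 km/s.
Circular speed at r₂: v₂ = √(μ/r₂) = 17.525 km/s.
Transfer-orbit speed at r₂: v_a = √[μ(2/r₂ − 1/a_t)] = 12.981 km/s.
Second burn Δv₂ = |v₂ − v_a| = 4.544 km/s.
Total Δv = Δv₁ + Δv₂ = 10.38 km/s.

Δv = 10.4 km/s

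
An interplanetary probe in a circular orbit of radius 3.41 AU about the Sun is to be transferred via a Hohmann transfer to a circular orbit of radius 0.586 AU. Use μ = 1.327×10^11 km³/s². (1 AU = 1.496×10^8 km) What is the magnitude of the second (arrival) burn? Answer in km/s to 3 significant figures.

Δv₂ = 11.9 km/s

In km: r₁ = 3.41 × 1.496×10^8 = 5.10136×10^8 km; r₂ = 0.586 × 1.496×10^8 = 8.76656×10^7 km.
Transfer-ellipse semi-major axis a_t = (r₁ + r₂)/2 = (5.10136×10^8 + 8.76656×10^7)/2 = 2.989008×10^8 km.
On the circular orbit at r = 8.76656×10^7 km, v_c = √(μ/r) = 38.91 km/s.
Vis-viva on the transfer ellipse at r = 8.76656×10^7 km gives v_t = √[μ(2/r − 1/a_t)] = 50.83 km/s.
Δv₂ = |v_t − v_c| = |50.83 − 38.91| = 11.92 km/s.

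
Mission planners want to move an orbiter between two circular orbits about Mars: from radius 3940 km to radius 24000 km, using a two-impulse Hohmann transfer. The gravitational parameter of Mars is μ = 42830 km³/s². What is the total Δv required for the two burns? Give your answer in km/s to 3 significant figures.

Δv = 1.65 km/s

The Hohmann ellipse has a_t = (r₁ + r₂)/2 = 13970 km.
At r₁ the circular-orbit speed is v₁ = √(μ/r₁) = 3.2971 km/s.
Transfer-orbit speed at r₁ (v² = μ(2/r − 1/a)): v_p = √[μ(2/r₁ − 1/a_t)] = 4.3215 km/s.
First burn Δv₁ = |v_p − v₁| = 1.0244 km/s.
Circular speed at r₂: v₂ = √(μ/r₂) = 1.33588 km/s.
Transfer-orbit speed at r₂: v_a = √[μ(2/r₂ − 1/a_t)] = 0.709444 km/s.
Second burn Δv₂ = |v₂ − v_a| = 0.62644 km/s.
Total Δv = Δv₁ + Δv₂ = 1.651 km/s.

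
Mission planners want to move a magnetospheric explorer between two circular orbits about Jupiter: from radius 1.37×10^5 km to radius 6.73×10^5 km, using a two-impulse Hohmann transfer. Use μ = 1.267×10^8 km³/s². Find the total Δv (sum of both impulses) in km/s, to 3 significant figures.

Δv = 14.5 km/s

Transfer-ellipse semi-major axis a_t = (r₁ + r₂)/2 = (1.370×10^5 + 6.730×10^5)/2 = 4.050×10^5 km.
Circular speed at r₁: v₁ = √(μ/r₁) = √(1.267×10^8/1.370×10^5) = 30.411 km/s.
Transfer-orbit speed at r₁ (vis-viva): v_p = √[μ(2/r₁ − 1/a_t)] = 39.202 km/s.
First burn Δv₁ = |v_p − v₁| = 8.791 km/s.
Circular speed at r₂: v₂ = √(μ/r₂) = 13.721 km/s.
Transfer-orbit speed at r₂: v_a = √[μ(2/r₂ − 1/a_t)] = 7.9802 km/s.
Second burn Δv₂ = |v₂ − v_a| = 5.741 km/s.
Total Δv = Δv₁ + Δv₂ = 14.53 km/s.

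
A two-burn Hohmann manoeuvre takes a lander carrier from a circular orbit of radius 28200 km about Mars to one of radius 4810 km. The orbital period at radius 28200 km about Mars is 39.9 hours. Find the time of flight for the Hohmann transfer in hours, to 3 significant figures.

t = 8.93 hours

From Kepler's third law T² = 4π²r³/μ at r = 28200 km, T = 39.9 hours = 39.9 × 3600 s = 1.4364×10^5 s: μ = 4π²r³/T² = 42909.8 km³/s².
The Hohmann ellipse has a_t = (r₁ + r₂)/2 = 16505 km.
Transfer time t = π√(a_t³/μ) = π√((16505)³ / 42909.8) = 32160 s.
Converting: 32160 s ÷ 3600 s/hour = 8.93 hours.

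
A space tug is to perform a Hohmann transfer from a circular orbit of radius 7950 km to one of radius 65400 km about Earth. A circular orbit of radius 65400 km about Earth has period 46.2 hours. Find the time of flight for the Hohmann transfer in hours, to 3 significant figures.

t = 9.70 hours

From Kepler's third law T² = 4π²r³/μ at r = 65400 km, T = 46.2 hours = 46.2 × 3600 s = 1.6632×10^5 s: μ = 4π²r³/T² = 3.99212×10^5 km³/s².
The Hohmann ellipse has a_t = (r₁ + r₂)/2 = 36675 km.
By Kepler's third law the transfer-orbit period is T = 2π√(a_t³/μ), so t = T/2 = 34920 s.
Converting: 34920 s ÷ 3600 s/hour = 9.70 hours.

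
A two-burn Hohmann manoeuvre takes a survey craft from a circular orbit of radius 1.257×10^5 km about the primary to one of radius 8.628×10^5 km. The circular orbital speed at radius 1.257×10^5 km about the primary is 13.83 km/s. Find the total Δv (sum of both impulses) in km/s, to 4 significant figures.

Δv = 7.059 km/s

From the circular-orbit relation v² = μ/r at r = 1.257×10^5 km: μ = v²r = (13.83)² × 1.257×10^5 = 2.40425×10^7 km³/s².
Transfer-ellipse semi-major axis a_t = (r₁ + r₂)/2 = (1.257×10^5 + 8.628×10^5)/2 = 4.9425×10^5 km.
At r₁ the circular-orbit speed is v₁ = √(μ/r₁) = 13.8300 km/s.
Transfer-orbit speed at r₁ (v² = μ(2/r − 1/a)): v_p = √[μ(2/r₁ − 1/a_t)] = 18.2727 km/s.
First burn Δv₁ = |v_p − v₁| = 4.4427 km/s.
Circular speed at r₂: v₂ = √(μ/r₂) = 5.2788 km/s.
Transfer-orbit speed at r₂: v_a = √[μ(2/r₂ − 1/a_t)] = 2.6621 km/s.
Second burn Δv₂ = |v₂ − v_a| = 2.6167 km/s.
Total Δv = Δv₁ + Δv₂ = 7.059 km/s.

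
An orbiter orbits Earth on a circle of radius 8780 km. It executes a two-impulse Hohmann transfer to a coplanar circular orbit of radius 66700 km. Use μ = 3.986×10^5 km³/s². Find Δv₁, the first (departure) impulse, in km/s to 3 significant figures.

Transfer-ellipse semi-major axis a_t = (r₁ + r₂)/2 = (8780 + 66700)/2 = 37740 km.
Circular speed at r = 8780 km: v_c = √(μ/r) = 6.73785 km/s.
Vis-viva on the transfer ellipse at r = 8780 km gives v_t = √[μ(2/r − 1/a_t)] = 8.95743 km/s.
Δv₁ = |v_t − v_c| = |8.95743 − 6.73785| = 2.220 km/s.

Δv₁ = 2.22 km/s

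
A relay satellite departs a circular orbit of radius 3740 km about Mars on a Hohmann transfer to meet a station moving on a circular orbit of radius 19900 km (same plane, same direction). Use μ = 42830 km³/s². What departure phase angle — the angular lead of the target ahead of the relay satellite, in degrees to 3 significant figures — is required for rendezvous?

Transfer-ellipse semi-major axis a_t = (r₁ + r₂)/2 = (3740 + 19900)/2 = 11820 km.
Transfer time t = π√(a_t³/μ) = 19507.5 s.
Target angular speed ω₂ = √(μ/r₂³) = 7.37215×10^-5 rad/s.
Angle swept by the target during transfer: ω₂·t = 1.4381 rad = 82.40°.
Arrival is 180° from departure on the ellipse, so φ = 180° − 82.40° = 97.6°.

φ = 97.6°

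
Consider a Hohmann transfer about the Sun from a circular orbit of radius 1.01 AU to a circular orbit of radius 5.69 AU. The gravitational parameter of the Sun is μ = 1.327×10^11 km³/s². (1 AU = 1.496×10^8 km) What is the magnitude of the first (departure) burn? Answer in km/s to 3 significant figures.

Δv₁ = 8.99 km/s

In km: r₁ = 1.01 × 1.496×10^8 = 1.51096×10^8 km; r₂ = 5.69 × 1.496×10^8 = 8.51224×10^8 km.
The Hohmann ellipse has a_t = (r₁ + r₂)/2 = 5.0116×10^8 km.
Circular speed at r = 1.51096×10^8 km: v_c = √(μ/r) = 29.6353 km/s.
Vis-viva on the transfer ellipse at r = 1.51096×10^8 km gives v_t = √[μ(2/r − 1/a_t)] = 38.6227 km/s.
Δv₁ = |v_t − v_c| = |38.6227 − 29.6353| = 8.987 km/s.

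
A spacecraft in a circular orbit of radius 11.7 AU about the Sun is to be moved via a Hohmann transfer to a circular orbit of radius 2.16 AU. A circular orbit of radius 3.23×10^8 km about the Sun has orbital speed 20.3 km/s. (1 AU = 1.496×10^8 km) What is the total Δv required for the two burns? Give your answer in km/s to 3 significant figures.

From the circular-orbit relation v² = μ/r at r = 3.23×10^8 km: μ = v²r = (20.3)² × 3.23×10^8 = 1.33105×10^11 km³/s².
In km: r₁ = 11.7 × 1.496×10^8 = 1.75032×10^9 km; r₂ = 2.16 × 1.496×10^8 = 3.23136×10^8 km.
The Hohmann ellipse has a_t = (r₁ + r₂)/2 = 1.036728×10^9 km.
Circular speed at r₁: v₁ = √(μ/r₁) = √(1.33105×10^11/1.75032×10^9) = 8.7204 km/s.
On the transfer ellipse at r₁, vis-viva equation gives v_a = √[μ(2/r₁ − 1/a_t)] = 4.8685 km/s.
First burn Δv₁ = |v_a − v₁| = 3.8519 km/s.
At r₂, v₂ = √(μ/r₂) = 20.29573 km/s.
Transfer-orbit speed at r₂: v_p = √[μ(2/r₂ − 1/a_t)] = 26.37126 km/s.
Second burn Δv₂ = |v₂ − v_p| = 6.0755 km/s.
Total Δv = Δv₁ + Δv₂ = 9.927 km/s.

Δv = 9.93 km/s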